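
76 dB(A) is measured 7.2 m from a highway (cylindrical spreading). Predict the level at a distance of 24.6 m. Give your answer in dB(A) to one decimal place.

Line-source attenuation: ΔL = 10·log₁₀(r₂/r₁) = 10·log₁₀(24.6/7.2) = 5.336 dB.
L₂ = 76 − 10·log₁₀(24.6/7.2) = 76 − 5.336 = 70.66 dB(A).

70.7 dB(A)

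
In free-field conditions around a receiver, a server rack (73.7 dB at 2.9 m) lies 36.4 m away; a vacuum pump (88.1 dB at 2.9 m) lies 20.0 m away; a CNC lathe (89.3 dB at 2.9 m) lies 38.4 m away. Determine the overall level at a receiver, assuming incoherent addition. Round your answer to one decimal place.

72.7 dB

Apply inverse-square spreading to bring every level to the receiver, then sum 10^(L/10).
server rack: 73.7 − 20·log₁₀(36.4/2.9) = 73.7 − 21.97 = 51.73 dB.
vacuum pump: 88.1 − 20·log₁₀(20.0/2.9) = 88.1 − 16.77 = 71.33 dB.
CNC lathe: 89.3 − 20·log₁₀(38.4/2.9) = 89.3 − 22.44 = 66.86 dB.
Σ 10^(L/10) = 1.858e+07 → L_total = 10·log₁₀(1.858e+07) = 72.69 dB.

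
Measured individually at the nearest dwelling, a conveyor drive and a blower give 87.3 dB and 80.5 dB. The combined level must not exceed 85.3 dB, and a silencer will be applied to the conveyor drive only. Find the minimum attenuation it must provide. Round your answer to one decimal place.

Everything except the conveyor drive sums to 10^(80.5/10) = 1.122e+08 in linear terms, 80.50 dB.
To meet 85.3 dB overall, the treated conveyor drive may contribute at most 10^(85.3/10) − 1.122e+08 = 2.266e+08, i.e. 83.55 dB.
Required insertion loss = 87.3 − 83.55 = 3.75 dB.

3.7 dB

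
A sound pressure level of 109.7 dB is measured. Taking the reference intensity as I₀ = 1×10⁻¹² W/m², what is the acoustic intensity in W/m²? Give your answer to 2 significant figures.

L = 10·log₁₀(I/I₀) ⇒ I = I₀·10^(L/10) = 10⁻¹² × 10^10.97.

0.093 W/m²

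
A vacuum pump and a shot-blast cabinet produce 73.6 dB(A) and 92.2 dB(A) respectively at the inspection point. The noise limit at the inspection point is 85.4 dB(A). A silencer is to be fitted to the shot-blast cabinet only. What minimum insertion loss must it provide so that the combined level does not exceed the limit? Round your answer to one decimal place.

7.1 dB

The untreated sources together contribute 10^(73.6/10) = 2.291e+07, i.e. 73.60 dB(A).
To meet 85.4 dB(A) overall, the treated shot-blast cabinet may contribute at most 10^(85.4/10) − 2.291e+07 = 3.238e+08, i.e. 85.10 dB(A).
Required insertion loss = 92.2 − 85.10 = 7.10 dB.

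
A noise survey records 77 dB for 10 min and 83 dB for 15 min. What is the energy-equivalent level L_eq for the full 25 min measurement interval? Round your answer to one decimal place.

81.5 dB

The energy average is taken in the linear domain: L_eq = 10·log₁₀[(Σ tᵢ·10^(Lᵢ/10))/T], T = 25 min.
Σ tᵢ·10^(Lᵢ/10) = 10·10^(77/10) + 15·10^(83/10) = 3.494e+09.
L_eq = 10·log₁₀(3.494e+09/25) = 81.45 dB.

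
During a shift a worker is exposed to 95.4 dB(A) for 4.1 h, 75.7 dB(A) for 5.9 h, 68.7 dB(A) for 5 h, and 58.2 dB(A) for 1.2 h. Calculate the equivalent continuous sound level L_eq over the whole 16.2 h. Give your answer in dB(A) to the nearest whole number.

The energy average is taken in the linear domain: L_eq = 10·log₁₀[(Σ tᵢ·10^(Lᵢ/10))/T], T = 16.2 h.
Σ tᵢ·10^(Lᵢ/10) = 4.1·10^(95.4/10) + 5.9·10^(75.7/10) + 5·10^(68.7/10) + 1.2·10^(58.2/10) = 1.447e+10.
L_eq = 10·log₁₀(1.447e+10/16.2) = 89.51 dB(A).

90 dB(A)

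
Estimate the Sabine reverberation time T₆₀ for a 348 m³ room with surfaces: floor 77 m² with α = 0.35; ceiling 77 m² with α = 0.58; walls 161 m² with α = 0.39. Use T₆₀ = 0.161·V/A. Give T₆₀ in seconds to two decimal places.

Summing Sᵢαᵢ: 77·0.35 + 77·0.58 + 161·0.39 = 134.40 m².
T₆₀ = 0.161·V/A = 0.161·348/134.40 = 0.417 s.

0.42 s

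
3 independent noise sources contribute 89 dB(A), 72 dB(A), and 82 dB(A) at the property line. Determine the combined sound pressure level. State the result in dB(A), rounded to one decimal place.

For uncorrelated sources the intensities add, so convert each level to linear form, sum, and take 10·log₁₀ of the total.
Σ 10^(L/10) = 10^(89/10) + 10^(72/10) + 10^(82/10) = 9.687e+08.
L_total = 10·log₁₀(9.687e+08) = 89.86 dB(A).

89.9 dB(A)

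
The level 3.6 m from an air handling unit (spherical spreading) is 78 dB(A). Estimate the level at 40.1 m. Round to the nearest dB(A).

57 dB(A)

Spherical spreading from a point source gives a 20·log₁₀(r₂/r₁) drop.
L₂ = 78 − 20·log₁₀(40.1/3.6) = 78 − 20.937 = 57.06 dB(A).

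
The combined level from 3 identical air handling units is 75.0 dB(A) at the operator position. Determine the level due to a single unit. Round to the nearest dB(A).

Dividing the total intensity by 3 lowers the level by 10·log₁₀ 3 = 4.771 dB: L₁ = 75.0 − 4.771.

70 dB(A)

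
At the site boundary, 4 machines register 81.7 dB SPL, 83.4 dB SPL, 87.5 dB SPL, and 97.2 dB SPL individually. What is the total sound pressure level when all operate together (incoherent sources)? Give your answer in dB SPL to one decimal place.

97.9 dB SPL

Incoherent sources combine by intensity addition: L_total = 10·log₁₀(Σ 10^(L_i/10)).
Σ 10^(L/10) = 10^(81.7/10) + 10^(83.4/10) + 10^(87.5/10) + 10^(97.2/10) = 6.177e+09.
L_total = 10·log₁₀(6.177e+09) = 97.91 dB SPL.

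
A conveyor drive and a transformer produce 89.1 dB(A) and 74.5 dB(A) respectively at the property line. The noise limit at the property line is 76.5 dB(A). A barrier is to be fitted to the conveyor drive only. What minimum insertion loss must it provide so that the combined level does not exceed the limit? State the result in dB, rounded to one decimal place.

16.9 dB

Everything except the conveyor drive sums to 10^(74.5/10) = 2.818e+07 in linear terms, 74.50 dB(A).
To meet 76.5 dB(A) overall, the treated conveyor drive may contribute at most 10^(76.5/10) − 2.818e+07 = 1.648e+07, i.e. 72.17 dB(A).
So the conveyor drive must be reduced from 89.1 to 72.17 dB(A): IL = 16.93 dB.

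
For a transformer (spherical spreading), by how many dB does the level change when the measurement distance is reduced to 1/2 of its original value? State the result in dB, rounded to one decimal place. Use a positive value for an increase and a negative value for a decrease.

With spherical spreading the level changes by −20·log₁₀(r₂/r₁).
ΔL = −20·log₁₀(0.5) = +6.02 dB.

+6.0 dB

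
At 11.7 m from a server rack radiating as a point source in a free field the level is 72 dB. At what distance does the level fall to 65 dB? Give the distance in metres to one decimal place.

26.2 m

For a point source L₁ − L₂ = 20·log₁₀(r₂/r₁), so r₂ = r₁·10^((L₁−L₂)/20).
r₂ = 11.7·10^((72−65)/20) = 11.7·10^(7.0/20) = 26.19 m.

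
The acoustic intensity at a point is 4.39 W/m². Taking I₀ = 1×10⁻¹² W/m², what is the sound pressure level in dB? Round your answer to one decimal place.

126.4 dB

L = 10·log₁₀(I/I₀) = 10·log₁₀(4.39/10⁻¹²) = 10·log₁₀(4.39×10^12).
L = 10·(0.6425 + 12) = 126.42 dB.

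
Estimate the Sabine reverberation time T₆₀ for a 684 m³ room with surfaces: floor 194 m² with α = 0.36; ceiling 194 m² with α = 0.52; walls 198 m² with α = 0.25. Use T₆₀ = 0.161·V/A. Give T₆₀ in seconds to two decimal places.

0.50 s

Total absorption A = 194·0.36 + 194·0.52 + 198·0.25 = 220.22 m² sabins.
T₆₀ = 0.161 × 684 / 220.22 = 0.500 s.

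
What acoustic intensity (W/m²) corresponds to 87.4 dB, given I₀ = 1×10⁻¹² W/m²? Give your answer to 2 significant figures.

L = 10·log₁₀(I/I₀) ⇒ I = I₀·10^(L/10) = 10⁻¹² × 10^8.74.

0.00055 W/m²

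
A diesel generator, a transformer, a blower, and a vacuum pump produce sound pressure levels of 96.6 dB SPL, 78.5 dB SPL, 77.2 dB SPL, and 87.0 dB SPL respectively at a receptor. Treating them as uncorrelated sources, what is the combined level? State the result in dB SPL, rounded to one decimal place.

97.2 dB SPL

For uncorrelated sources the intensities add, so convert each level to linear form, sum, and take 10·log₁₀ of the total.
Σ 10^(L/10) = 10^(96.6/10) + 10^(78.5/10) + 10^(77.2/10) + 10^(87.0/10) = 5.195e+09.
L_total = 10·log₁₀(5.195e+09) = 97.16 dB SPL.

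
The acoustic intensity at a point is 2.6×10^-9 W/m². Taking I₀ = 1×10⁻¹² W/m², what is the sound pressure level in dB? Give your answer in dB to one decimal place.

Dividing by I₀ shifts the exponent by 12: I/I₀ = 2.6×10^3.
L = 10·(0.4150 + 3) = 34.15 dB.

34.1 dB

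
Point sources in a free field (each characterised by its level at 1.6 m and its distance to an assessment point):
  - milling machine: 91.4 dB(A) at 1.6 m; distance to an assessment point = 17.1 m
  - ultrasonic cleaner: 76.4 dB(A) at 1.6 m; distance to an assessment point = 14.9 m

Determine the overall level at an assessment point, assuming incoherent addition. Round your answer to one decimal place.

71.0 dB(A)

First find each source's level at the receiver (point-source: −20·log₁₀(r/r_ref)), then combine on an intensity basis.
milling machine: 91.4 − 20·log₁₀(17.1/1.6) = 91.4 − 20.58 = 70.82 dB(A).
ultrasonic cleaner: 76.4 − 20·log₁₀(14.9/1.6) = 76.4 − 19.38 = 57.02 dB(A).
Σ 10^(L/10) = 1.259e+07 → L_total = 10·log₁₀(1.259e+07) = 71.00 dB(A).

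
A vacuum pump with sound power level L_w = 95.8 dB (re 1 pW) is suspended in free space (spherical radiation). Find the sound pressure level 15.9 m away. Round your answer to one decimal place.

Free-field spherical radiation: L_p = L_w − 10·log₁₀(4π·r²), r = 15.9 m.
4π·r² = 3177 m², 10·log₁₀ of that is 35.020 dB.
L_p = 95.8 − 35.020 = 60.78 dB.

60.8 dB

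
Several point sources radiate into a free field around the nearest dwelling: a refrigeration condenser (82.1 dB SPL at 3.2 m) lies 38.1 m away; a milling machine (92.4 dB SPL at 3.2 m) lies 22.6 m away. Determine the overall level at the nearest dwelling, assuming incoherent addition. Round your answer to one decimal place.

First find each source's level at the receiver (point-source: −20·log₁₀(r/r_ref)), then combine on an intensity basis.
refrigeration condenser: 82.1 − 20·log₁₀(38.1/3.2) = 82.1 − 21.52 = 60.58 dB SPL.
milling machine: 92.4 − 20·log₁₀(22.6/3.2) = 92.4 − 16.98 = 75.42 dB SPL.
Σ 10^(L/10) = 3.598e+07 → L_total = 10·log₁₀(3.598e+07) = 75.56 dB SPL.

75.6 dB SPL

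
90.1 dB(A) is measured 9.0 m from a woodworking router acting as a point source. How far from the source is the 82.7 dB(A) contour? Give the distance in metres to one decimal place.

Point-source spreading drops the level by 20·log₁₀(r₂/r₁); inverting, r₂/r₁ = 10^(ΔL/20).
r₂ = 9.0·10^((90.1−82.7)/20) = 9.0·10^(7.4/20) = 21.10 m.

21.1 m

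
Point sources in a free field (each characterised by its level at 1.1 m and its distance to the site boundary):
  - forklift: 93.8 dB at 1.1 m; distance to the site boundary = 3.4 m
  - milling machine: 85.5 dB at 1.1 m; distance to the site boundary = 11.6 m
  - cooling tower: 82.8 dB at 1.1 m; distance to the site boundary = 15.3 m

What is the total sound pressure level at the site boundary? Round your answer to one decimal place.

84.1 dB

Apply inverse-square spreading to bring every level to the receiver, then sum 10^(L/10).
forklift: 93.8 − 20·log₁₀(3.4/1.1) = 93.8 − 9.80 = 84.00 dB.
milling machine: 85.5 − 20·log₁₀(11.6/1.1) = 85.5 − 20.46 = 65.04 dB.
cooling tower: 82.8 − 20·log₁₀(15.3/1.1) = 82.8 − 22.87 = 59.93 dB.
Σ 10^(L/10) = 2.553e+08 → L_total = 10·log₁₀(2.553e+08) = 84.07 dB.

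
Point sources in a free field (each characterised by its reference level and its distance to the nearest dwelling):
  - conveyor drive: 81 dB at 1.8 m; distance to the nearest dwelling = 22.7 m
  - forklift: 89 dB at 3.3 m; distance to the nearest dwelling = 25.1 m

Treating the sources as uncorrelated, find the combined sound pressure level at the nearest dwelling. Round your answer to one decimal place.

71.6 dB

Propagate each source to the receiver with L = L_ref − 20·log₁₀(r/r_ref), then add intensities.
conveyor drive: 81 − 20·log₁₀(22.7/1.8) = 81 − 22.02 = 58.98 dB.
forklift: 89 − 20·log₁₀(25.1/3.3) = 89 − 17.62 = 71.38 dB.
Σ 10^(L/10) = 1.452e+07 → L_total = 10·log₁₀(1.452e+07) = 71.62 dB.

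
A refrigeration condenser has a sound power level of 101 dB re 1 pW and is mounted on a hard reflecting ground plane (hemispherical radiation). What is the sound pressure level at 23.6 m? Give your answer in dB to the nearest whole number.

The power spreads over a hemisphere of area 2π·r², so L_p = L_w − 10·log₁₀(2π·r²).
2π·r² = 3499 m², 10·log₁₀ of that is 35.440 dB.
L_p = 101 − 35.440 = 65.56 dB.

66 dB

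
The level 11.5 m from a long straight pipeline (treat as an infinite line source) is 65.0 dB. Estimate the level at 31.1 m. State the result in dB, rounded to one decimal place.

60.7 dB

For a line source, L₂ = L₁ − 10·log₁₀(r₂/r₁).
L₂ = 65.0 − 10·log₁₀(31.1/11.5) = 65.0 − 4.321 = 60.68 dB.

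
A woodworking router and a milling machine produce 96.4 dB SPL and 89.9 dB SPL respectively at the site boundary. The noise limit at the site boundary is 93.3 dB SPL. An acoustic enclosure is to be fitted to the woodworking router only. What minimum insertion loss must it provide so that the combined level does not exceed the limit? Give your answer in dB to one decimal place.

The untreated sources together contribute 10^(89.9/10) = 9.772e+08, i.e. 89.90 dB SPL.
To meet 93.3 dB SPL overall, the treated woodworking router may contribute at most 10^(93.3/10) − 9.772e+08 = 1.161e+09, i.e. 90.65 dB SPL.
Required insertion loss = 96.4 − 90.65 = 5.75 dB.

5.8 dB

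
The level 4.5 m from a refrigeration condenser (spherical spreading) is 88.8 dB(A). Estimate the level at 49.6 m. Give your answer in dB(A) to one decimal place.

68.0 dB(A)

Spherical spreading from a point source gives a 20·log₁₀(r₂/r₁) drop.
L₂ = 88.8 − 20·log₁₀(49.6/4.5) = 88.8 − 20.845 = 67.95 dB(A).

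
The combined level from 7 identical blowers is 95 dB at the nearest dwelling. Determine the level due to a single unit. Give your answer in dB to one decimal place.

For N identical incoherent sources L_total = L₁ + 10·log₁₀ N, so L₁ = 95 − 10·log₁₀(7) = 95 − 8.451.

86.5 dB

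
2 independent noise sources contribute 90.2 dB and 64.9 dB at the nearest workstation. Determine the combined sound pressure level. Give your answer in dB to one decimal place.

Incoherent sources combine by intensity addition: L_total = 10·log₁₀(Σ 10^(L_i/10)).
Σ 10^(L/10) = 10^(90.2/10) + 10^(64.9/10) = 1.050e+09.
L_total = 10·log₁₀(1.050e+09) = 90.21 dB.

90.2 dB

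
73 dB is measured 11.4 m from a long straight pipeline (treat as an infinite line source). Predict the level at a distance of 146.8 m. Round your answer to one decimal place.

Line-source attenuation: ΔL = 10·log₁₀(r₂/r₁) = 10·log₁₀(146.8/11.4) = 11.098 dB.
L₂ = 73 − 10·log₁₀(146.8/11.4) = 73 − 11.098 = 61.90 dB.

61.9 dB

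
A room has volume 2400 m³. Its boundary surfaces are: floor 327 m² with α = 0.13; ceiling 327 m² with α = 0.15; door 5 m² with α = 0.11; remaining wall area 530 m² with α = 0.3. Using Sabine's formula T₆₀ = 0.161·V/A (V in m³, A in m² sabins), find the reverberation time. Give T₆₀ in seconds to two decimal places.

1.54 s

A = Σ Sᵢαᵢ = 327·0.13 + 327·0.15 + 5·0.11 + 530·0.3 = 251.11 m².
T₆₀ = 0.161·V/A = 0.161·2400/251.11 = 1.539 s.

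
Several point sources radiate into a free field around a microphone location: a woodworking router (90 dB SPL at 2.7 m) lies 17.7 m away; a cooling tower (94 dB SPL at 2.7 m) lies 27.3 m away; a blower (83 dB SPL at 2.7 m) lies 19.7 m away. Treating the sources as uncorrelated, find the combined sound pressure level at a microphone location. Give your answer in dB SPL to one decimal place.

77.1 dB SPL

First find each source's level at the receiver (point-source: −20·log₁₀(r/r_ref)), then combine on an intensity basis.
woodworking router: 90 − 20·log₁₀(17.7/2.7) = 90 − 16.33 = 73.67 dB SPL.
cooling tower: 94 − 20·log₁₀(27.3/2.7) = 94 − 20.10 = 73.90 dB SPL.
blower: 83 − 20·log₁₀(19.7/2.7) = 83 − 17.26 = 65.74 dB SPL.
Σ 10^(L/10) = 5.159e+07 → L_total = 10·log₁₀(5.159e+07) = 77.13 dB SPL.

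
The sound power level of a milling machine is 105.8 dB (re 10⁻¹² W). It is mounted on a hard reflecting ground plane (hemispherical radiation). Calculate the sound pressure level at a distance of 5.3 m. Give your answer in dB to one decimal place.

83.3 dB

The power spreads over a hemisphere of area 2π·r², so L_p = L_w − 10·log₁₀(2π·r²).
2π·r² = 176.5 m², 10·log₁₀ of that is 22.467 dB.
L_p = 105.8 − 22.467 = 83.33 dB.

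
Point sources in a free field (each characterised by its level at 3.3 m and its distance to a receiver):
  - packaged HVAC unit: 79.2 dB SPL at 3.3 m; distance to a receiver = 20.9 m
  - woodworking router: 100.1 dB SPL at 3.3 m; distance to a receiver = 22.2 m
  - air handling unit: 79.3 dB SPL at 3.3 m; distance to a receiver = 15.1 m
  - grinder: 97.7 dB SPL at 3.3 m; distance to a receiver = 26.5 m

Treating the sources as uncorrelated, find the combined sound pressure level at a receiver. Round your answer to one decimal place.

First find each source's level at the receiver (point-source: −20·log₁₀(r/r_ref)), then combine on an intensity basis.
packaged HVAC unit: 79.2 − 20·log₁₀(20.9/3.3) = 79.2 − 16.03 = 63.17 dB SPL.
woodworking router: 100.1 − 20·log₁₀(22.2/3.3) = 100.1 − 16.56 = 83.54 dB SPL.
air handling unit: 79.3 − 20·log₁₀(15.1/3.3) = 79.3 − 13.21 = 66.09 dB SPL.
grinder: 97.7 − 20·log₁₀(26.5/3.3) = 97.7 − 18.09 = 79.61 dB SPL.
Σ 10^(L/10) = 3.236e+08 → L_total = 10·log₁₀(3.236e+08) = 85.10 dB SPL.

85.1 dB SPL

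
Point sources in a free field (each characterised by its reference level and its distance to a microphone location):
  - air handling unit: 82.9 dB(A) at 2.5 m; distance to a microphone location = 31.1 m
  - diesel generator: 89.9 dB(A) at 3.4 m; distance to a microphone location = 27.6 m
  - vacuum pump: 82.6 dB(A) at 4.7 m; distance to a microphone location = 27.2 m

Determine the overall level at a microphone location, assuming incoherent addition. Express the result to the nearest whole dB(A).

Propagate each source to the receiver with L = L_ref − 20·log₁₀(r/r_ref), then add intensities.
air handling unit: 82.9 − 20·log₁₀(31.1/2.5) = 82.9 − 21.90 = 61.00 dB(A).
diesel generator: 89.9 − 20·log₁₀(27.6/3.4) = 89.9 − 18.19 = 71.71 dB(A).
vacuum pump: 82.6 − 20·log₁₀(27.2/4.7) = 82.6 − 15.25 = 67.35 dB(A).
Σ 10^(L/10) = 2.152e+07 → L_total = 10·log₁₀(2.152e+07) = 73.33 dB(A).

73 dB(A)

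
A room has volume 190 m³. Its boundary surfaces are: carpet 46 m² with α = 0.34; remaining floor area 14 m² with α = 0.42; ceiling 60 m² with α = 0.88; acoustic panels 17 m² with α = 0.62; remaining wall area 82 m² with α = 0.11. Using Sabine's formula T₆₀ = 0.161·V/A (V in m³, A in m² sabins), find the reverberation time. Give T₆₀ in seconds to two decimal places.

A = Σ Sᵢαᵢ = 46·0.34 + 14·0.42 + 60·0.88 + 17·0.62 + 82·0.11 = 93.88 m².
T₆₀ = 0.161 × 190 / 93.88 = 0.326 s.

0.33 s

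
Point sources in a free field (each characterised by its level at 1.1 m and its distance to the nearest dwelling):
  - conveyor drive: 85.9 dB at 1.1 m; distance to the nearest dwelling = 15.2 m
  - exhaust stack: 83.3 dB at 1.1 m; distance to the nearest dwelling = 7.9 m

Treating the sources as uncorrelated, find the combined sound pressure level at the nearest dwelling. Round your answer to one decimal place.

Propagate each source to the receiver with L = L_ref − 20·log₁₀(r/r_ref), then add intensities.
conveyor drive: 85.9 − 20·log₁₀(15.2/1.1) = 85.9 − 22.81 = 63.09 dB.
exhaust stack: 83.3 − 20·log₁₀(7.9/1.1) = 83.3 − 17.12 = 66.18 dB.
Σ 10^(L/10) = 6.183e+06 → L_total = 10·log₁₀(6.183e+06) = 67.91 dB.

67.9 dB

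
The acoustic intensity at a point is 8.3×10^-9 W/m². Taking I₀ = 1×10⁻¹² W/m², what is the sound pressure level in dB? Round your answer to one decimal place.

39.2 dB

L = 10·log₁₀(I/I₀) = 10·log₁₀(8.3×10^-9/10⁻¹²) = 10·log₁₀(8.3×10^3).
L = 10·(0.9191 + 3) = 39.19 dB.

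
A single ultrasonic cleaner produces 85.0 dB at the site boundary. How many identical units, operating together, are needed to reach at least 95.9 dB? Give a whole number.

13

The shortfall is 95.9 − 85.0 = 10.9 dB, and N units add 10·log₁₀ N, so need 10·log₁₀ N ≥ 10.9.
N ≥ 10^(10.9/10) = 12.303, so N = 13.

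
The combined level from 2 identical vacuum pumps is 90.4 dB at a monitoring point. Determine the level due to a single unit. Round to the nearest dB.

2 equal contributions raise the level by 10·log₁₀ 2 = 3.010 dB, so each unit alone gives 90.4 − 3.010.

87 dB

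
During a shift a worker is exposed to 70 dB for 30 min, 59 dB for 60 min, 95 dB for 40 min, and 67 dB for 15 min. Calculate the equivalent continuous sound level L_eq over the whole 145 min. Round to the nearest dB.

89 dB

L_eq = 10·log₁₀[(1/T)·Σ tᵢ·10^(Lᵢ/10)] with T = 145 min.
Σ tᵢ·10^(Lᵢ/10) = 30·10^(70/10) + 60·10^(59/10) + 40·10^(95/10) + 15·10^(67/10) = 1.269e+11.
L_eq = 10·log₁₀(1.269e+11/145) = 89.42 dB.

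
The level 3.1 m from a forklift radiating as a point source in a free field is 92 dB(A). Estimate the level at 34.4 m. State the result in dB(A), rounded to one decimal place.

For a point source, L₂ = L₁ − 20·log₁₀(r₂/r₁).
L₂ = 92 − 20·log₁₀(34.4/3.1) = 92 − 20.904 = 71.10 dB(A).

71.1 dB(A)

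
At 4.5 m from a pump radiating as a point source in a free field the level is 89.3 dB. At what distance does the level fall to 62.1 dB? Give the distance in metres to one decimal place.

For a point source L₁ − L₂ = 20·log₁₀(r₂/r₁), so r₂ = r₁·10^((L₁−L₂)/20).
r₂ = 4.5·10^((89.3−62.1)/20) = 4.5·10^(27.2/20) = 103.09 m.

103.1 m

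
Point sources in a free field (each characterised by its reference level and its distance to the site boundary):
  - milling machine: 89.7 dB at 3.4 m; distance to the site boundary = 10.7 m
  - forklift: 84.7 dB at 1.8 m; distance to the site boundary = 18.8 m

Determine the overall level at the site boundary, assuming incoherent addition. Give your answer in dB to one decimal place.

79.9 dB

First find each source's level at the receiver (point-source: −20·log₁₀(r/r_ref)), then combine on an intensity basis.
milling machine: 89.7 − 20·log₁₀(10.7/3.4) = 89.7 − 9.96 = 79.74 dB.
forklift: 84.7 − 20·log₁₀(18.8/1.8) = 84.7 − 20.38 = 64.32 dB.
Σ 10^(L/10) = 9.694e+07 → L_total = 10·log₁₀(9.694e+07) = 79.86 dB.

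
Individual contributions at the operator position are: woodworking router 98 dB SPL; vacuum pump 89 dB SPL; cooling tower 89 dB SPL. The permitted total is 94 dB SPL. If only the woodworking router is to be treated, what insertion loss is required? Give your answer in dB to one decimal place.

8.3 dB

The untreated sources together contribute 10^(89/10) + 10^(89/10) = 1.589e+09, i.e. 92.01 dB SPL.
The limit corresponds to 10^(94/10) = 2.512e+09; subtracting the fixed part leaves 9.232e+08 for the woodworking router, i.e. 89.65 dB SPL.
Required insertion loss = 98 − 89.65 = 8.35 dB.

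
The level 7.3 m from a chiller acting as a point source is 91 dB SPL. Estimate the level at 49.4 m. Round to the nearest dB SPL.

74 dB SPL

Spherical spreading from a point source gives a 20·log₁₀(r₂/r₁) drop.
L₂ = 91 − 20·log₁₀(49.4/7.3) = 91 − 16.608 = 74.39 dB SPL.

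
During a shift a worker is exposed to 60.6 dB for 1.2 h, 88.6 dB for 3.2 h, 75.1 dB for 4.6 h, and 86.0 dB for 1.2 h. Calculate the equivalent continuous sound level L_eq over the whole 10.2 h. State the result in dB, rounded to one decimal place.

The energy average is taken in the linear domain: L_eq = 10·log₁₀[(Σ tᵢ·10^(Lᵢ/10))/T], T = 10.2 h.
Σ tᵢ·10^(Lᵢ/10) = 1.2·10^(60.6/10) + 3.2·10^(88.6/10) + 4.6·10^(75.1/10) + 1.2·10^(86.0/10) = 2.946e+09.
L_eq = 10·log₁₀(2.946e+09/10.2) = 84.61 dB.

84.6 dB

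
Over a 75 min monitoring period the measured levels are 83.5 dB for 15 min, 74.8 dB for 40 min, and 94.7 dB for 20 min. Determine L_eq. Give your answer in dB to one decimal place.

89.3 dB

The energy average is taken in the linear domain: L_eq = 10·log₁₀[(Σ tᵢ·10^(Lᵢ/10))/T], T = 75 min.
Σ tᵢ·10^(Lᵢ/10) = 15·10^(83.5/10) + 40·10^(74.8/10) + 20·10^(94.7/10) = 6.359e+10.
L_eq = 10·log₁₀(6.359e+10/75) = 89.28 dB.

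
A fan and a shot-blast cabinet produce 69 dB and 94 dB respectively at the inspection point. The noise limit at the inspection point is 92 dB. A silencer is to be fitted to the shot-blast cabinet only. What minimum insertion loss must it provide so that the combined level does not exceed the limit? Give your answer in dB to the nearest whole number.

2 dB

Everything except the shot-blast cabinet sums to 10^(69/10) = 7.943e+06 in linear terms, 69.00 dB.
To meet 92 dB overall, the treated shot-blast cabinet may contribute at most 10^(92/10) − 7.943e+06 = 1.577e+09, i.e. 91.98 dB.
Required insertion loss = 94 − 91.98 = 2.02 dB.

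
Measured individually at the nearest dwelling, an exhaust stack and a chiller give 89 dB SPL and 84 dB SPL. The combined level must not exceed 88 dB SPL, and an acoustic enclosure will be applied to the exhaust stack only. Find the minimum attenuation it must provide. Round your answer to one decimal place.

3.2 dB

Everything except the exhaust stack sums to 10^(84/10) = 2.512e+08 in linear terms, 84.00 dB SPL.
The limit corresponds to 10^(88/10) = 6.310e+08; subtracting the fixed part leaves 3.798e+08 for the exhaust stack, i.e. 85.80 dB SPL.
Required insertion loss = 89 − 85.80 = 3.20 dB.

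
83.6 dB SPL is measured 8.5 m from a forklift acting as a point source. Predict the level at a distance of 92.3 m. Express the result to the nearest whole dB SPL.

Spherical spreading from a point source gives a 20·log₁₀(r₂/r₁) drop.
L₂ = 83.6 − 20·log₁₀(92.3/8.5) = 83.6 − 20.716 = 62.88 dB SPL.

63 dB SPL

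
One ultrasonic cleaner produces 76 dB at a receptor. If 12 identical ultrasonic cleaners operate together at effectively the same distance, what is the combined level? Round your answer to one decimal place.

86.8 dB

N identical incoherent sources raise the level by 10·log₁₀ N.
L_total = 76 + 10·log₁₀(12) = 76 + 10.792 = 86.79 dB.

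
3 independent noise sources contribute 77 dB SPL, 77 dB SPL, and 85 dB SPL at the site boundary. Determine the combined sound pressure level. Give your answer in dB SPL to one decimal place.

For uncorrelated sources the intensities add, so convert each level to linear form, sum, and take 10·log₁₀ of the total.
Σ 10^(L/10) = 10^(77/10) + 10^(77/10) + 10^(85/10) = 4.165e+08.
L_total = 10·log₁₀(4.165e+08) = 86.20 dB SPL.

86.2 dB SPL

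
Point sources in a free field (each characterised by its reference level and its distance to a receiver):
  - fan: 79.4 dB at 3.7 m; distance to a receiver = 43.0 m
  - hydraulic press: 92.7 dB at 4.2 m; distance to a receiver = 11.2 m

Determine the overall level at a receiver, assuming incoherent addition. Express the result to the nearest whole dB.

84 dB

Apply inverse-square spreading to bring every level to the receiver, then sum 10^(L/10).
fan: 79.4 − 20·log₁₀(43.0/3.7) = 79.4 − 21.31 = 58.09 dB.
hydraulic press: 92.7 − 20·log₁₀(11.2/4.2) = 92.7 − 8.52 = 84.18 dB.
Σ 10^(L/10) = 2.625e+08 → L_total = 10·log₁₀(2.625e+08) = 84.19 dB.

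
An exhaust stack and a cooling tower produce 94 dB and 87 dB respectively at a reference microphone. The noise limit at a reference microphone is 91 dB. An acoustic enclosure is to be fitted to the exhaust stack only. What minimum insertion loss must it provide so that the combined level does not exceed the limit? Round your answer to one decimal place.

5.2 dB

Everything except the exhaust stack sums to 10^(87/10) = 5.012e+08 in linear terms, 87.00 dB.
The limit corresponds to 10^(91/10) = 1.259e+09; subtracting the fixed part leaves 7.577e+08 for the exhaust stack, i.e. 88.80 dB.
Required insertion loss = 94 − 88.80 = 5.20 dB.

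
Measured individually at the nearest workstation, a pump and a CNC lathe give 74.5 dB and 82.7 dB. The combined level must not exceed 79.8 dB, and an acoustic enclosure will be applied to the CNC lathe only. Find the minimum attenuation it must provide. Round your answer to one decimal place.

4.4 dB

Fixed contribution from the other source: Σ 10^(L/10) = 10^(74.5/10) = 2.818e+07 (74.50 dB).
To meet 79.8 dB overall, the treated CNC lathe may contribute at most 10^(79.8/10) − 2.818e+07 = 6.732e+07, i.e. 78.28 dB.
So the CNC lathe must be reduced from 82.7 to 78.28 dB: IL = 4.42 dB.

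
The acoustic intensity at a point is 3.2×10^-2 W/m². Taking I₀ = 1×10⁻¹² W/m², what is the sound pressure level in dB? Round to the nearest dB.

105 dB

L = 10·log₁₀(I/I₀) = 10·log₁₀(3.2×10^-2/10⁻¹²) = 10·log₁₀(3.2×10^10).
L = 10·(0.5051 + 10) = 105.05 dB.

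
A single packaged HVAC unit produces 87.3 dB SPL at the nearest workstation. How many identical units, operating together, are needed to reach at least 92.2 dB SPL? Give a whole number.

4

The shortfall is 92.2 − 87.3 = 4.9 dB, and N units add 10·log₁₀ N, so need 10·log₁₀ N ≥ 4.9.
N ≥ 10^(4.9/10) = 3.090, so N = 4.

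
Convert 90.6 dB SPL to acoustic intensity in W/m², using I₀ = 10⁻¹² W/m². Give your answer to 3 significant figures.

0.00115 W/m²

I = I₀·10^(L/10) = 10⁻¹² × 10^(90.6/10) = 10^(-2.940).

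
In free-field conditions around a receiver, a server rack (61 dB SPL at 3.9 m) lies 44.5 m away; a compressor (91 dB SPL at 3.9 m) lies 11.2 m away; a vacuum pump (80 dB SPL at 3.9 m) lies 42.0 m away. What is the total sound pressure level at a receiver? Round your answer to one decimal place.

First find each source's level at the receiver (point-source: −20·log₁₀(r/r_ref)), then combine on an intensity basis.
server rack: 61 − 20·log₁₀(44.5/3.9) = 61 − 21.15 = 39.85 dB SPL.
compressor: 91 − 20·log₁₀(11.2/3.9) = 91 − 9.16 = 81.84 dB SPL.
vacuum pump: 80 − 20·log₁₀(42.0/3.9) = 80 − 20.64 = 59.36 dB SPL.
Σ 10^(L/10) = 1.535e+08 → L_total = 10·log₁₀(1.535e+08) = 81.86 dB SPL.

81.9 dB SPL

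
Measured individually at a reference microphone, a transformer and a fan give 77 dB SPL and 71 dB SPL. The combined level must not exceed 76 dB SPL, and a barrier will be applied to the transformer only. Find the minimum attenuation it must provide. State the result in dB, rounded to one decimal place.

2.7 dB

The untreated sources together contribute 10^(71/10) = 1.259e+07, i.e. 71.00 dB SPL.
To meet 76 dB SPL overall, the treated transformer may contribute at most 10^(76/10) − 1.259e+07 = 2.722e+07, i.e. 74.35 dB SPL.
So the transformer must be reduced from 77 to 74.35 dB SPL: IL = 2.65 dB.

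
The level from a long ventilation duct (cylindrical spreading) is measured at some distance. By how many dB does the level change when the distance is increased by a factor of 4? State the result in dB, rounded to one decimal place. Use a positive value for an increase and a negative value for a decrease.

With cylindrical spreading the level changes by −10·log₁₀(r₂/r₁).
ΔL = −10·log₁₀(4) = -6.02 dB.

-6.0 dB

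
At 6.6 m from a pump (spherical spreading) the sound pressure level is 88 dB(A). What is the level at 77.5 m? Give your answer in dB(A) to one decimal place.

66.6 dB(A)

For a point source, L₂ = L₁ − 20·log₁₀(r₂/r₁).
L₂ = 88 − 20·log₁₀(77.5/6.6) = 88 − 21.395 = 66.60 dB(A).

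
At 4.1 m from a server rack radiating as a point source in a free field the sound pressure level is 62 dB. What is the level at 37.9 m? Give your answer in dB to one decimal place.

42.7 dB

Spherical spreading from a point source gives a 20·log₁₀(r₂/r₁) drop.
L₂ = 62 − 20·log₁₀(37.9/4.1) = 62 − 19.317 = 42.68 dB.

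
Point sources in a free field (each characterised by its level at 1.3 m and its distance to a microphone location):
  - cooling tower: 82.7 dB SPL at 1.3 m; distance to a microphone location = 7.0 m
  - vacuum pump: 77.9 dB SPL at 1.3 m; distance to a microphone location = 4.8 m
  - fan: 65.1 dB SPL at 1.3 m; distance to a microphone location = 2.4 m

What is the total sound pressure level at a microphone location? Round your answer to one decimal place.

First find each source's level at the receiver (point-source: −20·log₁₀(r/r_ref)), then combine on an intensity basis.
cooling tower: 82.7 − 20·log₁₀(7.0/1.3) = 82.7 − 14.62 = 68.08 dB SPL.
vacuum pump: 77.9 − 20·log₁₀(4.8/1.3) = 77.9 − 11.35 = 66.55 dB SPL.
fan: 65.1 − 20·log₁₀(2.4/1.3) = 65.1 − 5.33 = 59.77 dB SPL.
Σ 10^(L/10) = 1.189e+07 → L_total = 10·log₁₀(1.189e+07) = 70.75 dB SPL.

70.8 dB SPL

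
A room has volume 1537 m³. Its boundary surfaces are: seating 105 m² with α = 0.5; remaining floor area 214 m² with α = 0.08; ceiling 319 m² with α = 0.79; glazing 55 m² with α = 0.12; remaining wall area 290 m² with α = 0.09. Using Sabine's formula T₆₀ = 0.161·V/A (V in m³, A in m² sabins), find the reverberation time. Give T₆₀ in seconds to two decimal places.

Total absorption A = 105·0.5 + 214·0.08 + 319·0.79 + 55·0.12 + 290·0.09 = 354.33 m² sabins.
T₆₀ = 0.161·V/A = 0.161·1537/354.33 = 0.698 s.

0.70 s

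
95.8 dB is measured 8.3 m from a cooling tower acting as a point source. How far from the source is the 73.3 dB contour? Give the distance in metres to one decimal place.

110.7 m

The 22.5 dB drop corresponds to a distance ratio of 10^(22.5/20) for a point source.
r₂ = 8.3·10^((95.8−73.3)/20) = 8.3·10^(22.5/20) = 110.68 m.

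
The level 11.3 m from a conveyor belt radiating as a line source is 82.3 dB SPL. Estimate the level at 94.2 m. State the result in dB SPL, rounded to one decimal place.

73.1 dB SPL

Cylindrical spreading from a line source gives a 10·log₁₀(r₂/r₁) drop.
L₂ = 82.3 − 10·log₁₀(94.2/11.3) = 82.3 − 9.210 = 73.09 dB SPL.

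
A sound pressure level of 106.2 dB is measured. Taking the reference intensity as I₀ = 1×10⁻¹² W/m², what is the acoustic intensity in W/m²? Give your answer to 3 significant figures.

I = I₀·10^(L/10) = 10⁻¹² × 10^(106.2/10) = 10^(-1.380).

0.0417 W/m²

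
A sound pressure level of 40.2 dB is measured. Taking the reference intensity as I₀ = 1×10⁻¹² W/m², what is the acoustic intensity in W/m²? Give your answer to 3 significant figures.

1.05e-08 W/m²

I = I₀·10^(L/10) = 10⁻¹² × 10^(40.2/10) = 10^(-7.980).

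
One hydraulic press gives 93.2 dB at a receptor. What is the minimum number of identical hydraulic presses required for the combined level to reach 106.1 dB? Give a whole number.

20

N identical sources give L₁ + 10·log₁₀ N, so require 10·log₁₀ N ≥ 106.1 − 93.2 = 12.9 dB.
N ≥ 10^(12.9/10) = 19.498, so N = 20.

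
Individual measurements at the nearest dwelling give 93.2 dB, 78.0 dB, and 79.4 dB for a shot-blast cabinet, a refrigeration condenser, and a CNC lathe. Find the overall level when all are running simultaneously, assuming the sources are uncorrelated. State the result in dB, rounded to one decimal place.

93.5 dB

Incoherent sources combine by intensity addition: L_total = 10·log₁₀(Σ 10^(L_i/10)).
Σ 10^(L/10) = 10^(93.2/10) + 10^(78.0/10) + 10^(79.4/10) = 2.239e+09.
L_total = 10·log₁₀(2.239e+09) = 93.50 dB.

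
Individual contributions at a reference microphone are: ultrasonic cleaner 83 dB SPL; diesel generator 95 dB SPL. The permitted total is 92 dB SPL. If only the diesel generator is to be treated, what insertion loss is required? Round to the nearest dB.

Fixed contribution from the other source: Σ 10^(L/10) = 10^(83/10) = 1.995e+08 (83.00 dB SPL).
To meet 92 dB SPL overall, the treated diesel generator may contribute at most 10^(92/10) − 1.995e+08 = 1.385e+09, i.e. 91.42 dB SPL.
Required insertion loss = 95 − 91.42 = 3.58 dB.

4 dB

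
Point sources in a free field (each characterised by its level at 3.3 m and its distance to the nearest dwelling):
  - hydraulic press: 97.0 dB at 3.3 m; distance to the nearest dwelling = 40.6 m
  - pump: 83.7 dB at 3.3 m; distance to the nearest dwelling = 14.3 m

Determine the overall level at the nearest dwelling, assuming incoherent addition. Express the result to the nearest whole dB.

First find each source's level at the receiver (point-source: −20·log₁₀(r/r_ref)), then combine on an intensity basis.
hydraulic press: 97.0 − 20·log₁₀(40.6/3.3) = 97.0 − 21.80 = 75.20 dB.
pump: 83.7 − 20·log₁₀(14.3/3.3) = 83.7 − 12.74 = 70.96 dB.
Σ 10^(L/10) = 4.560e+07 → L_total = 10·log₁₀(4.560e+07) = 76.59 dB.

77 dB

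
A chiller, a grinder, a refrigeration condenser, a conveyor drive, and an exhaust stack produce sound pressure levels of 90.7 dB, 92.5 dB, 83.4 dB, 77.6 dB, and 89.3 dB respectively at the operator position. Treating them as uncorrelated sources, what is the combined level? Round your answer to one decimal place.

Incoherent sources combine by intensity addition: L_total = 10·log₁₀(Σ 10^(L_i/10)).
Σ 10^(L/10) = 10^(90.7/10) + 10^(92.5/10) + 10^(83.4/10) + 10^(77.6/10) + 10^(89.3/10) = 4.081e+09.
L_total = 10·log₁₀(4.081e+09) = 96.11 dB.

96.1 dB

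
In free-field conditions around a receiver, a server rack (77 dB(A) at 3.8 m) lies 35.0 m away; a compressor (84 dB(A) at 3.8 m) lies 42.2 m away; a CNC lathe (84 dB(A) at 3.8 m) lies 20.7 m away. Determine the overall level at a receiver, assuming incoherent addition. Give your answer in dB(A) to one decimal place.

First find each source's level at the receiver (point-source: −20·log₁₀(r/r_ref)), then combine on an intensity basis.
server rack: 77 − 20·log₁₀(35.0/3.8) = 77 − 19.29 = 57.71 dB(A).
compressor: 84 − 20·log₁₀(42.2/3.8) = 84 − 20.91 = 63.09 dB(A).
CNC lathe: 84 − 20·log₁₀(20.7/3.8) = 84 − 14.72 = 69.28 dB(A).
Σ 10^(L/10) = 1.109e+07 → L_total = 10·log₁₀(1.109e+07) = 70.45 dB(A).

70.5 dB(A)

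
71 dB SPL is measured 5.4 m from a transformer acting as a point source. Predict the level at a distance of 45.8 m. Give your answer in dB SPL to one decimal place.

52.4 dB SPL

Point-source attenuation: ΔL = 20·log₁₀(r₂/r₁) = 20·log₁₀(45.8/5.4) = 18.569 dB.
L₂ = 71 − 20·log₁₀(45.8/5.4) = 71 − 18.569 = 52.43 dB SPL.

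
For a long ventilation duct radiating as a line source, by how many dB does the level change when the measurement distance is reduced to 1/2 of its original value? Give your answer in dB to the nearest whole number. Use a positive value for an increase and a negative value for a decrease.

A line source loses 3 dB per doubling of distance; generally ΔL = −10·log₁₀(r₂/r₁).
ΔL = −10·log₁₀(0.5) = +3.01 dB.

+3 dB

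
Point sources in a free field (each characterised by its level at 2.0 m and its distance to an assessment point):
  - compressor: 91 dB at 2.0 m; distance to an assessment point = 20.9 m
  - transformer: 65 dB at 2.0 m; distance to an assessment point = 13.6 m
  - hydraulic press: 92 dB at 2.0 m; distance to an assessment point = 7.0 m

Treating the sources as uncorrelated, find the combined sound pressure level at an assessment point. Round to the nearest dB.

81 dB

Apply inverse-square spreading to bring every level to the receiver, then sum 10^(L/10).
compressor: 91 − 20·log₁₀(20.9/2.0) = 91 − 20.38 = 70.62 dB.
transformer: 65 − 20·log₁₀(13.6/2.0) = 65 − 16.65 = 48.35 dB.
hydraulic press: 92 − 20·log₁₀(7.0/2.0) = 92 − 10.88 = 81.12 dB.
Σ 10^(L/10) = 1.410e+08 → L_total = 10·log₁₀(1.410e+08) = 81.49 dB.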